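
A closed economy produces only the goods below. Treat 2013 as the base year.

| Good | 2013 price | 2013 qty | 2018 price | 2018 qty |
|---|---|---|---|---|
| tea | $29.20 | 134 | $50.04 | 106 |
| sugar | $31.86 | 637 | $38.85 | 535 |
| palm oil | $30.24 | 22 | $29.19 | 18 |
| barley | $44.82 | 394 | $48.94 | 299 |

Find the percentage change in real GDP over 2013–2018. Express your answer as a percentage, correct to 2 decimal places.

-19.86%

Real GDP 2013 = Nominal GDP 2013 = 29.20·134 + 31.86·637 + 30.24·22 + 44.82·394 = 42531.98.
Real GDP 2018 (at 2013 prices) = 29.20·106 + 31.86·535 + 30.24·18 + 44.82·299 = 34085.80.
Real growth = 34085.80/42531.98 − 1 = -0.1986.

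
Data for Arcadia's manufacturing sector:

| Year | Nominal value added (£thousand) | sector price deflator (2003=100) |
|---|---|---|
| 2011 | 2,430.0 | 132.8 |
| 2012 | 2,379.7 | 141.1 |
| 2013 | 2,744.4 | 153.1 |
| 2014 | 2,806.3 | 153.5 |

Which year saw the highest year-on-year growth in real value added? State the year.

2013

2012: real = 2379.7/1.411 = 1686.53; growth vs 2011 (1829.82) = -7.83%.
2013: real = 2744.4/1.531 = 1792.55; growth vs 2012 (1686.53) = 6.29%.
2014: real = 2806.3/1.535 = 1828.21; growth vs 2013 (1792.55) = 1.99%.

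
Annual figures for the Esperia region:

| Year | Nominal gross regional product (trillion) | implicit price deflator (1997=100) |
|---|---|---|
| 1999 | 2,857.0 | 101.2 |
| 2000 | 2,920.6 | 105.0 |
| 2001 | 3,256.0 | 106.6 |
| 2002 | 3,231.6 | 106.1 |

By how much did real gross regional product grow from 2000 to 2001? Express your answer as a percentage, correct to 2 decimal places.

Real gross regional product 2000 = 2920.6/1.050 = 2781.52.
Real gross regional product 2001 = 3256.0/1.066 = 3054.41.
Change = 3054.41/2781.52 − 1 = 0.0981.

9.81%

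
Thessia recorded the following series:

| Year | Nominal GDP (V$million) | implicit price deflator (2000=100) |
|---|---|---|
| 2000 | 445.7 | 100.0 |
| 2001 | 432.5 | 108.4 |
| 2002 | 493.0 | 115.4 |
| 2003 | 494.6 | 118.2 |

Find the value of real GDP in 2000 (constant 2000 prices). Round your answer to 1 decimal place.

Real GDP 2000 = 445.7 / 1.000 = 445.70.

V$445.7 million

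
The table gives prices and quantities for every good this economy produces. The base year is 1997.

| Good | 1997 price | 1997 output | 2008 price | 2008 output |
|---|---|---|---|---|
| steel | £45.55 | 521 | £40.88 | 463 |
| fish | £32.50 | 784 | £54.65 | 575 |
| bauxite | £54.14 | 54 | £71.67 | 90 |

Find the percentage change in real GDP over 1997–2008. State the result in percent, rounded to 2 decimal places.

-14.36%

Real GDP 1997 = Nominal GDP 1997 = 45.55·521 + 32.50·784 + 54.14·54 = 52135.11.
Real GDP 2008 (at 1997 prices) = 45.55·463 + 32.50·575 + 54.14·90 = 44649.75.
Real growth = 44649.75/52135.11 − 1 = -0.1436.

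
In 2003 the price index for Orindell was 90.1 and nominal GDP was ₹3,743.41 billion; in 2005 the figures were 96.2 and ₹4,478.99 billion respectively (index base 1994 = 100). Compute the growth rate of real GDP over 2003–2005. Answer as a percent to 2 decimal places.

Real GDP 2003 = 3743.41 / 0.901 = 4154.73.
Real GDP 2005 = 4478.99 / 0.962 = 4655.91.
Real growth = 4655.91 / 4154.73 − 1 = 0.1206.

12.06%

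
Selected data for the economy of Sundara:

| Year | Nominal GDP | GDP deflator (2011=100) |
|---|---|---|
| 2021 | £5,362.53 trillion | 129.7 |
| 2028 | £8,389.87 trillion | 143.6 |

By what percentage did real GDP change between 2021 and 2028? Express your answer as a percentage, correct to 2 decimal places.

Real GDP 2021 = 5362.53 / 1.297 = 4134.56.
Real GDP 2028 = 8389.87 / 1.436 = 5842.53.
Real growth = 5842.53 / 4134.56 − 1 = 0.4131.

41.31%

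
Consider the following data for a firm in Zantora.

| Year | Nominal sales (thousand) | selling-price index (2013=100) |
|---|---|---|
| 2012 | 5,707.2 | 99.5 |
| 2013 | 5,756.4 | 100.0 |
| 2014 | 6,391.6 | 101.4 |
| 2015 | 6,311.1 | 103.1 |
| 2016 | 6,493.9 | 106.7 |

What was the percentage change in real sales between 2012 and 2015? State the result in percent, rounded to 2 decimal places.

Real sales 2012 = 5707.2/0.995 = 5735.88.
Real sales 2015 = 6311.1/1.031 = 6121.34.
Change = 6121.34/5735.88 − 1 = 0.0672.

6.72%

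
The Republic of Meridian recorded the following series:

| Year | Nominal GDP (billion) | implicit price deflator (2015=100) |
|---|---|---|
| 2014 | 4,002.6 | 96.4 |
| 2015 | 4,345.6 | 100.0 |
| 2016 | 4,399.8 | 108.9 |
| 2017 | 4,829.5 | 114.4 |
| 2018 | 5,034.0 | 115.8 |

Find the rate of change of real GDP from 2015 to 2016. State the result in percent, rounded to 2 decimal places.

-7.03%

Real GDP 2015 = 4345.6/1.000 = 4345.60.
Real GDP 2016 = 4399.8/1.089 = 4040.22.
Change = 4040.22/4345.60 − 1 = -0.0703.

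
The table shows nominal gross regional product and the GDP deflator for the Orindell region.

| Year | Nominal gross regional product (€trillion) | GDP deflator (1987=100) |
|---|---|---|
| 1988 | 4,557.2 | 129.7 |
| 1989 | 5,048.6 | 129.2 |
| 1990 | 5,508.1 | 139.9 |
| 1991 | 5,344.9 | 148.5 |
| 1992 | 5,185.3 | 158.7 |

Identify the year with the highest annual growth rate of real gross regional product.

1989: real = 5048.6/1.292 = 3907.59; growth vs 1988 (3513.65) = 11.21%.
1990: real = 5508.1/1.399 = 3937.17; growth vs 1989 (3907.59) = 0.76%.
1991: real = 5344.9/1.485 = 3599.26; growth vs 1990 (3937.17) = -8.58%.
1992: real = 5185.3/1.587 = 3267.36; growth vs 1991 (3599.26) = -9.22%.

1989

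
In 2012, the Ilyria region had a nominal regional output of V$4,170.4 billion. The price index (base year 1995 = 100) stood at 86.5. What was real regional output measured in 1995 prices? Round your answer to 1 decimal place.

Real regional output = Nominal / (price index/100) = 4170.4 / 0.865 = 4821.27.

V$4,821.3 billion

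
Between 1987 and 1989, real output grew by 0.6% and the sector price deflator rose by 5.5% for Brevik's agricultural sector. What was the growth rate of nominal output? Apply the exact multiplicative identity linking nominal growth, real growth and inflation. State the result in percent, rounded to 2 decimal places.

(1 + g_nom) = (1 + g_real)(1 + π) = 1.0060 × 1.0550 = 1.06133.

6.13%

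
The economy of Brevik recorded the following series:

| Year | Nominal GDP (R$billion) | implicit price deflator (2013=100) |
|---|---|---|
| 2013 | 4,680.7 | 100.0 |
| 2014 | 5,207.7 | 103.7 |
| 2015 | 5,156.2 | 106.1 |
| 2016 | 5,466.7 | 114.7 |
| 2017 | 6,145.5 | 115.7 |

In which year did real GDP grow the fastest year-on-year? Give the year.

2014: real = 5207.7/1.037 = 5021.89; growth vs 2013 (4680.70) = 7.29%.
2015: real = 5156.2/1.061 = 4859.75; growth vs 2014 (5021.89) = -3.23%.
2016: real = 5466.7/1.147 = 4766.09; growth vs 2015 (4859.75) = -1.93%.
2017: real = 6145.5/1.157 = 5311.58; growth vs 2016 (4766.09) = 11.45%.

2017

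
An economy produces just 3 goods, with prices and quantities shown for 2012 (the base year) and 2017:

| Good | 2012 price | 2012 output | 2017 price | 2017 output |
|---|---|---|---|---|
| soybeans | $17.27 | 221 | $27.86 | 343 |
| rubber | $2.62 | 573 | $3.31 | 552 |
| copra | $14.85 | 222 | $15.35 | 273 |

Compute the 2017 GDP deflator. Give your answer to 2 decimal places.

Nominal GDP 2017 = 27.86·343 + 3.31·552 + 15.35·273 = 15573.65.
Real GDP 2017 (at 2012 prices) = 17.27·343 + 2.62·552 + 14.85·273 = 11423.90.
Deflator = Nominal/Real × 100 = 15573.65/11423.90 × 100 = 136.325.

136.33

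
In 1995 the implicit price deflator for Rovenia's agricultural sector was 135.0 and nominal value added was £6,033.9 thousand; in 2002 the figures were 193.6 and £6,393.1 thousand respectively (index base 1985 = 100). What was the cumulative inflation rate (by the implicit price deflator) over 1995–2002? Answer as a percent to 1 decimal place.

Price-level change = 193.6 / 135.0 − 1 = 0.4341.

43.4%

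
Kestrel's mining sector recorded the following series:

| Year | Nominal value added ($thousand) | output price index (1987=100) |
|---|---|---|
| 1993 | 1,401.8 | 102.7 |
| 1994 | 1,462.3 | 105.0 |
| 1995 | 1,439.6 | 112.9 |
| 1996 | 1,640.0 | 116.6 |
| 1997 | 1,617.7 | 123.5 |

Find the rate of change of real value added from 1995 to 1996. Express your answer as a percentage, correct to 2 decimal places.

10.31%

Real value added 1995 = 1439.6/1.129 = 1275.11.
Real value added 1996 = 1640.0/1.166 = 1406.52.
Change = 1406.52/1275.11 − 1 = 0.1031.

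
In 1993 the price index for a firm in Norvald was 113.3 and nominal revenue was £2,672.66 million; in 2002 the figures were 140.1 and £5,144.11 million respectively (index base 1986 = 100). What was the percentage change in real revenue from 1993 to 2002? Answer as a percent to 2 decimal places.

55.65%

Deflate each year: 1993 → 2672.66/1.133 = 2358.92; 2002 → 5144.11/1.401 = 3671.74.
So real revenue changed by 3671.74/2358.92 − 1 = 0.5565, i.e. 55.65%.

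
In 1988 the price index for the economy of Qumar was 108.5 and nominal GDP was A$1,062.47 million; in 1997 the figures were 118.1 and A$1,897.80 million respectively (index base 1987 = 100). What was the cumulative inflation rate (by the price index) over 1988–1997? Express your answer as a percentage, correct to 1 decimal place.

8.8%

Price-level change = 118.1 / 108.5 − 1 = 0.0885.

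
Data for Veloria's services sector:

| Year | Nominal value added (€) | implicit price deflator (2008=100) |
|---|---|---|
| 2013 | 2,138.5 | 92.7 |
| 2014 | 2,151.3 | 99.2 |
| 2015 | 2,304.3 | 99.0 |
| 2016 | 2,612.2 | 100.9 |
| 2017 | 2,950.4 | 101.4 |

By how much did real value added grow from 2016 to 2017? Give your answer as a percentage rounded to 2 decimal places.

12.39%

Real value added 2016 = 2612.2/1.009 = 2588.90.
Real value added 2017 = 2950.4/1.014 = 2909.66.
Change = 2909.66/2588.90 − 1 = 0.1239.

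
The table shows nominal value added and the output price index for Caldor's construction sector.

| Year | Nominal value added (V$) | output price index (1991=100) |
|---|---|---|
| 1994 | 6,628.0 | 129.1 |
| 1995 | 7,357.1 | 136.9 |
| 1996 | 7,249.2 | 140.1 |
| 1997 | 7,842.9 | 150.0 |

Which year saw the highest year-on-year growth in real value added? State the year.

1995: real = 7357.1/1.369 = 5374.07; growth vs 1994 (5134.00) = 4.68%.
1996: real = 7249.2/1.401 = 5174.30; growth vs 1995 (5374.07) = -3.72%.
1997: real = 7842.9/1.500 = 5228.60; growth vs 1996 (5174.30) = 1.05%.

1995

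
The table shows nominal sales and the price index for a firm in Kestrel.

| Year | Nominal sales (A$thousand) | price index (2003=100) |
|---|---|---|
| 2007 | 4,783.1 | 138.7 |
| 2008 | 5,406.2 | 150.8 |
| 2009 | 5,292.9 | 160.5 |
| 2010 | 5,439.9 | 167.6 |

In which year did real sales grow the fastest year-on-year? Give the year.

2008

2008: real = 5406.2/1.508 = 3585.01; growth vs 2007 (3448.52) = 3.96%.
2009: real = 5292.9/1.605 = 3297.76; growth vs 2008 (3585.01) = -8.01%.
2010: real = 5439.9/1.676 = 3245.76; growth vs 2009 (3297.76) = -1.58%.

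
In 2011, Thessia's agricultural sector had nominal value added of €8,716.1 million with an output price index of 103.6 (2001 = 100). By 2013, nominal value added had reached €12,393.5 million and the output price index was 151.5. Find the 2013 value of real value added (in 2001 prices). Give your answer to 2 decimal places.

Real value added = Nominal / (output price index/100) = 12393.5 / 1.515 = 8180.53.

€8,180.53 million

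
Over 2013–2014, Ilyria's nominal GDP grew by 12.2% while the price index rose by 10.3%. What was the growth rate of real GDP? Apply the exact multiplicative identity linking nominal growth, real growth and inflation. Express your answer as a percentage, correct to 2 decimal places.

(1 + g_nom) = (1 + g_real)(1 + π), so g_real = 1.1220 / 1.1030 − 1 = 0.01723.

1.72%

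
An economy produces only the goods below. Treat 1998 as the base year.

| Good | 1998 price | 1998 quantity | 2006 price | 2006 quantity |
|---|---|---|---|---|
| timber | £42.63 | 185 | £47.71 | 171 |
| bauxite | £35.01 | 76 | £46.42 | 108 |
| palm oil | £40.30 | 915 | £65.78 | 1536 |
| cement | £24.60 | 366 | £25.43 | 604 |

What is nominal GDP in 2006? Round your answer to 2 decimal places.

£129569.57

Nominal GDP 2006 = Σ (p_2006 × q_2006) = 47.71·171 + 46.42·108 + 65.78·1536 + 25.43·604 = 129569.57.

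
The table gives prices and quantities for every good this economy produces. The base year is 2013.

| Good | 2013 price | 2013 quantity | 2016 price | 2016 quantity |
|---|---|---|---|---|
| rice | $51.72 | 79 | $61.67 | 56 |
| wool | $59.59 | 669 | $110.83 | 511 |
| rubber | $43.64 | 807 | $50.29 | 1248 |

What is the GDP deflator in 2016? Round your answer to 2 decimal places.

139.90

Nominal GDP 2016 = 61.67·56 + 110.83·511 + 50.29·1248 = 122849.57.
Real GDP 2016 (at 2013 prices) = 51.72·56 + 59.59·511 + 43.64·1248 = 87809.53.
Deflator = Nominal/Real × 100 = 122849.57/87809.53 × 100 = 139.905.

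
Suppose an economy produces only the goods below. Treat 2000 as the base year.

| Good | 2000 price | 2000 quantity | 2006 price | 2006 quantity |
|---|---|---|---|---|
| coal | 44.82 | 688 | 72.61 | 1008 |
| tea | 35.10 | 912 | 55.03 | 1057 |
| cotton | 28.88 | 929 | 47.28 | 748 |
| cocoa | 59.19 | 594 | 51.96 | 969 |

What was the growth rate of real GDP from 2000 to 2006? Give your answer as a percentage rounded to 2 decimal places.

Real GDP 2000 = Nominal GDP 2000 = 44.82·688 + 35.10·912 + 28.88·929 + 59.19·594 = 124835.74.
Real GDP 2006 (at 2000 prices) = 44.82·1008 + 35.10·1057 + 28.88·748 + 59.19·969 = 161236.61.
Real growth = 161236.61/124835.74 − 1 = 0.2916.

29.16%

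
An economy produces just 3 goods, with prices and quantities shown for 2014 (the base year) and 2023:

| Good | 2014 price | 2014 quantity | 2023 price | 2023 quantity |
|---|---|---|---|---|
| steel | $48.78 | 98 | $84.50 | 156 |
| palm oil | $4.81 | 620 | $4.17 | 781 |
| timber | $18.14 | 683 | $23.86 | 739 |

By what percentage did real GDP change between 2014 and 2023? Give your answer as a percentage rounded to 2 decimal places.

22.92%

Real GDP 2014 = Nominal GDP 2014 = 48.78·98 + 4.81·620 + 18.14·683 = 20152.26.
Real GDP 2023 (at 2014 prices) = 48.78·156 + 4.81·781 + 18.14·739 = 24771.75.
Real growth = 24771.75/20152.26 − 1 = 0.2292.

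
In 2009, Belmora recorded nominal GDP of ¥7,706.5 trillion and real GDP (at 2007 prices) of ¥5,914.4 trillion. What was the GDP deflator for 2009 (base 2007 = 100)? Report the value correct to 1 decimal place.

GDP deflator = (Nominal / Real) × 100 = 7706.5 / 5914.4 × 100 = 130.30.

130.3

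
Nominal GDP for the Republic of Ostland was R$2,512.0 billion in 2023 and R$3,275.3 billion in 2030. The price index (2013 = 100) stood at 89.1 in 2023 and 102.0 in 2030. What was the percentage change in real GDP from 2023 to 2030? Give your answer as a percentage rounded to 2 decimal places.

Deflate each year: 2023 → 2512.0/0.891 = 2819.30; 2030 → 3275.3/1.020 = 3211.08.
So real GDP changed by 3211.08/2819.30 − 1 = 0.1390, i.e. 13.90%.

13.90%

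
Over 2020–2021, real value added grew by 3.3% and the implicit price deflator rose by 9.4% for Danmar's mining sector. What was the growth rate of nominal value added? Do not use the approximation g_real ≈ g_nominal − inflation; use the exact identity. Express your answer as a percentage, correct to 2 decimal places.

13.01%

(1 + g_nom) = (1 + g_real)(1 + π) = 1.0330 × 1.0940 = 1.13010.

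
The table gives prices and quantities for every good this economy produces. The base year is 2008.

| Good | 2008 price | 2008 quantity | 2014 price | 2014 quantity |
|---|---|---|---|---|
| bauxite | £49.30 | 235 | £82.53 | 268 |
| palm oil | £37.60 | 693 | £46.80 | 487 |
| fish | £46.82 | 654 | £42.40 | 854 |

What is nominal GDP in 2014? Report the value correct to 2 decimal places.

£81119.24

Nominal GDP 2014 = Σ (p_2014 × q_2014) = 82.53·268 + 46.80·487 + 42.40·854 = 81119.24.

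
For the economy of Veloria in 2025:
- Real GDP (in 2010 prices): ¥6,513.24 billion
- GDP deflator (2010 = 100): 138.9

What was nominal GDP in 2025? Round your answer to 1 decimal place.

Nominal GDP = Real × (GDP deflator/100) = 6513.24 × 1.389 = 9046.89.

¥9,046.9 billion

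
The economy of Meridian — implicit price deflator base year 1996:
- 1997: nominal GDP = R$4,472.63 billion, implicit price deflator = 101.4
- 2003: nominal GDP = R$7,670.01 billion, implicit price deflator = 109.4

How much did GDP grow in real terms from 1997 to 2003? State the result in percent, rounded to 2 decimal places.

58.95%

Deflate each year: 1997 → 4472.63/1.014 = 4410.88; 2003 → 7670.01/1.094 = 7010.98.
So real GDP changed by 7010.98/4410.88 − 1 = 0.5895, i.e. 58.95%.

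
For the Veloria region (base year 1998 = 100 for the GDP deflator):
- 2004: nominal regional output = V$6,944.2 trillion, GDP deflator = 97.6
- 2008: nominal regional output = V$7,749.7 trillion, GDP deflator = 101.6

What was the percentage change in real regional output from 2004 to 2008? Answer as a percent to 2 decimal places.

Real regional output 2004 = 6944.2 / 0.976 = 7114.96.
Real regional output 2008 = 7749.7 / 1.016 = 7627.66.
Real growth = 7627.66 / 7114.96 − 1 = 0.0721.

7.21%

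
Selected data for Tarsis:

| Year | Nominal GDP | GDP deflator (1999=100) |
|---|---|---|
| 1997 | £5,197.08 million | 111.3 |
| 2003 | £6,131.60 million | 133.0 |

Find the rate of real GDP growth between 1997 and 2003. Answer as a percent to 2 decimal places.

Real GDP 1997 = 5197.08 / 1.113 = 4669.43.
Real GDP 2003 = 6131.60 / 1.330 = 4610.23.
Real growth = 4610.23 / 4669.43 − 1 = -0.0127.

-1.27%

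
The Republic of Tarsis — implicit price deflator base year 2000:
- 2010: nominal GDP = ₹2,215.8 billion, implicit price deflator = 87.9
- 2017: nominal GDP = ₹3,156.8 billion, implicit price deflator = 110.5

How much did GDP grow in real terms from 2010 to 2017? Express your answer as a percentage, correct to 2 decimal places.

Deflate each year: 2010 → 2215.8/0.879 = 2520.82; 2017 → 3156.8/1.105 = 2856.83.
So real GDP changed by 2856.83/2520.82 − 1 = 0.1333, i.e. 13.33%.

13.33%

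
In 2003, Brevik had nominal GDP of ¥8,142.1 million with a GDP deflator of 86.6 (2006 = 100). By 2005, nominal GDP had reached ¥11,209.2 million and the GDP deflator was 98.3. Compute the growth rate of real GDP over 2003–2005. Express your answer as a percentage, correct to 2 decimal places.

Real GDP 2003 = 8142.1 / 0.866 = 9401.96.
Real GDP 2005 = 11209.2 / 0.983 = 11403.05.
Real growth = 11403.05 / 9401.96 − 1 = 0.2128.

21.28%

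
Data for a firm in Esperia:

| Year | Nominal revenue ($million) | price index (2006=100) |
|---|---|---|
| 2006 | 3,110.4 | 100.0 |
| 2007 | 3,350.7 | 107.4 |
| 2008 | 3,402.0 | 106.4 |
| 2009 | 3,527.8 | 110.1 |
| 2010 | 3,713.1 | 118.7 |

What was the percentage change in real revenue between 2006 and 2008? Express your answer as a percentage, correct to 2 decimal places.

Real revenue 2006 = 3110.4/1.000 = 3110.40.
Real revenue 2008 = 3402.0/1.064 = 3197.37.
Change = 3197.37/3110.40 − 1 = 0.0280.

2.80%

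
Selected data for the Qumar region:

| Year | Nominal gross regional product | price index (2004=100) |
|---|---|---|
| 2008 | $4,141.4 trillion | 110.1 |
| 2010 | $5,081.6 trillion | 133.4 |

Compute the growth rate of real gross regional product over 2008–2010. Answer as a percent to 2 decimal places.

1.27%

Real gross regional product 2008 = 4141.4 / 1.101 = 3761.49.
Real gross regional product 2010 = 5081.6 / 1.334 = 3809.30.
Real growth = 3809.30 / 3761.49 − 1 = 0.0127.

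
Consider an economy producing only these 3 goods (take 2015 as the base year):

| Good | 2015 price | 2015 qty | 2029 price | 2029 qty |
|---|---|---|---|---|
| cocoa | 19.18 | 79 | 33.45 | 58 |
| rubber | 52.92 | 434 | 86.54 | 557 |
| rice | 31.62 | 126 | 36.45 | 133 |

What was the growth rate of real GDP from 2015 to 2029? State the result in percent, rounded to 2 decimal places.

22.23%

Real GDP 2015 = Nominal GDP 2015 = 19.18·79 + 52.92·434 + 31.62·126 = 28466.62.
Real GDP 2029 (at 2015 prices) = 19.18·58 + 52.92·557 + 31.62·133 = 34794.34.
Real growth = 34794.34/28466.62 − 1 = 0.2223.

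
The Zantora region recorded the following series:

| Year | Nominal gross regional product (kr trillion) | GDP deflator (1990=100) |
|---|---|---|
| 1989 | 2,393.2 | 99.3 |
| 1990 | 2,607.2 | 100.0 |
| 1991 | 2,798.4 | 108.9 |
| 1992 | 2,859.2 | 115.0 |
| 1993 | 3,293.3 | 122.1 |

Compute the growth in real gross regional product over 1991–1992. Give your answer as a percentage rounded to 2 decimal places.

Real gross regional product 1991 = 2798.4/1.089 = 2569.70.
Real gross regional product 1992 = 2859.2/1.150 = 2486.26.
Change = 2486.26/2569.70 − 1 = -0.0325.

-3.25%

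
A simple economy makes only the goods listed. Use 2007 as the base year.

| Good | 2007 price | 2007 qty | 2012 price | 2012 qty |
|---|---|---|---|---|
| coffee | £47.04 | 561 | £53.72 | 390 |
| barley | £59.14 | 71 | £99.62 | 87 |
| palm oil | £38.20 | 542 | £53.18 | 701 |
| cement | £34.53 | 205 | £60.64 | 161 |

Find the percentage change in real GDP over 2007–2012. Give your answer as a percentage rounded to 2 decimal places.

-4.36%

Real GDP 2007 = Nominal GDP 2007 = 47.04·561 + 59.14·71 + 38.20·542 + 34.53·205 = 58371.43.
Real GDP 2012 (at 2007 prices) = 47.04·390 + 59.14·87 + 38.20·701 + 34.53·161 = 55828.31.
Real growth = 55828.31/58371.43 − 1 = -0.0436.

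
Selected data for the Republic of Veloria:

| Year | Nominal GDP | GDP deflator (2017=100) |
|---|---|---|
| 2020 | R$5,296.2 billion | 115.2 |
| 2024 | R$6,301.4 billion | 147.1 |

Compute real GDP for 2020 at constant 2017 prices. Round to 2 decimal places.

R$4,597.40 billion

Real GDP = Nominal / (GDP deflator/100) = 5296.2 / 1.152 = 4597.40.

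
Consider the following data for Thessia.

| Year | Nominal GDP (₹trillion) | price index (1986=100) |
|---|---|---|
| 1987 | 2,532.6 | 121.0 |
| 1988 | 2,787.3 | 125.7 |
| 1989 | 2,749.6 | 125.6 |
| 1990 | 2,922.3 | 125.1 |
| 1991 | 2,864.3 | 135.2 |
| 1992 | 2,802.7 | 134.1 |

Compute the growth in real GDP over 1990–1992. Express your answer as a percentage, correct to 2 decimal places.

Real GDP 1990 = 2922.3/1.251 = 2335.97.
Real GDP 1992 = 2802.7/1.341 = 2090.01.
Change = 2090.01/2335.97 − 1 = -0.1053.

-10.53%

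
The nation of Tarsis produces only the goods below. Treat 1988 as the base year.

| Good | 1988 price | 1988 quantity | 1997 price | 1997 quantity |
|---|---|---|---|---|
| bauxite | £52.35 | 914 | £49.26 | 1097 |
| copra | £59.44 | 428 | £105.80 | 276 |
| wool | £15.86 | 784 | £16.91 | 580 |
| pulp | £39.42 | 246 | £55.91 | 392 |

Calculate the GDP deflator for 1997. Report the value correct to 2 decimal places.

116.73

Nominal GDP 1997 = 49.26·1097 + 105.80·276 + 16.91·580 + 55.91·392 = 114963.54.
Real GDP 1997 (at 1988 prices) = 52.35·1097 + 59.44·276 + 15.86·580 + 39.42·392 = 98484.83.
Deflator = Nominal/Real × 100 = 114963.54/98484.83 × 100 = 116.732.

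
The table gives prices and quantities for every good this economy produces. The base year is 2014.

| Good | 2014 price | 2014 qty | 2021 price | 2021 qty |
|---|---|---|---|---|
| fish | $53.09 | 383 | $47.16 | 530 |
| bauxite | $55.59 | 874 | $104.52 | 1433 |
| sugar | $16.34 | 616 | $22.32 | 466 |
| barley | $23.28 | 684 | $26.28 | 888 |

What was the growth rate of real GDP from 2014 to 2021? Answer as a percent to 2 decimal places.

43.39%

Real GDP 2014 = Nominal GDP 2014 = 53.09·383 + 55.59·874 + 16.34·616 + 23.28·684 = 94908.09.
Real GDP 2021 (at 2014 prices) = 53.09·530 + 55.59·1433 + 16.34·466 + 23.28·888 = 136085.25.
Real growth = 136085.25/94908.09 − 1 = 0.4339.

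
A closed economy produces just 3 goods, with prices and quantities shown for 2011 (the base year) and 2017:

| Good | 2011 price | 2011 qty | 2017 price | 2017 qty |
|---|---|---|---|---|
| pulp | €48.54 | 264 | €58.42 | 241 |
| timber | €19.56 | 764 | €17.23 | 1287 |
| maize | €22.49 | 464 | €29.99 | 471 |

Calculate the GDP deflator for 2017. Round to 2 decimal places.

106.14

Nominal GDP 2017 = 58.42·241 + 17.23·1287 + 29.99·471 = 50379.52.
Real GDP 2017 (at 2011 prices) = 48.54·241 + 19.56·1287 + 22.49·471 = 47464.65.
Deflator = Nominal/Real × 100 = 50379.52/47464.65 × 100 = 106.141.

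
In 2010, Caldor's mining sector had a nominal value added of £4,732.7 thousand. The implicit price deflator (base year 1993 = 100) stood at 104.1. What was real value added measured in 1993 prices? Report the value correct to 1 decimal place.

Real value added = Nominal / (implicit price deflator/100) = 4732.7 / 1.041 = 4546.30.

£4,546.3 thousand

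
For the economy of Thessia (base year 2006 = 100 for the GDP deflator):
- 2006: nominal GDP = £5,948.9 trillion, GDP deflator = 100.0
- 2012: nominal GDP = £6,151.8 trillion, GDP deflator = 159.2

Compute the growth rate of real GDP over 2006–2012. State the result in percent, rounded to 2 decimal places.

-35.04%

Deflate each year: 2006 → 5948.9/1.000 = 5948.90; 2012 → 6151.8/1.592 = 3864.20.
So real GDP changed by 3864.20/5948.90 − 1 = -0.3504, i.e. -35.04%.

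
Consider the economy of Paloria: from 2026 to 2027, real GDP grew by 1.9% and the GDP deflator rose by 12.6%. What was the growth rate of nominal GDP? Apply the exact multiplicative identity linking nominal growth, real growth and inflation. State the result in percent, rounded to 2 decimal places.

14.74%

(1 + g_nom) = (1 + g_real)(1 + π) = 1.0190 × 1.1260 = 1.14739.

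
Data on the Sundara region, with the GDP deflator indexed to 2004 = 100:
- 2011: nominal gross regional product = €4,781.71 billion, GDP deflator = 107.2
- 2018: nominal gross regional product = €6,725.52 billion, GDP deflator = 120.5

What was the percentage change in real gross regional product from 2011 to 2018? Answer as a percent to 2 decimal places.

25.13%

Deflate each year: 2011 → 4781.71/1.072 = 4460.55; 2018 → 6725.52/1.205 = 5581.34.
So real gross regional product changed by 5581.34/4460.55 − 1 = 0.2513, i.e. 25.13%.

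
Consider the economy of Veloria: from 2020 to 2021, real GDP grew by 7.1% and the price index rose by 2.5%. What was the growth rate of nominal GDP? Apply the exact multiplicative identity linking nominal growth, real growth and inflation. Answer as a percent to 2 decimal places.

(1 + g_nom) = (1 + g_real)(1 + π) = 1.0710 × 1.0250 = 1.09778.

9.78%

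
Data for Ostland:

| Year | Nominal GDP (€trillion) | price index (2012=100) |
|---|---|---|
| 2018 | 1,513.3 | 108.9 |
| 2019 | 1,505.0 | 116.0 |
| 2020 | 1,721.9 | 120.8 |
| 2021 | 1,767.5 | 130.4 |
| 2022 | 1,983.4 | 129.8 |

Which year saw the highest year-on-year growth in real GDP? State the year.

2019: real = 1505.0/1.160 = 1297.41; growth vs 2018 (1389.62) = -6.64%.
2020: real = 1721.9/1.208 = 1425.41; growth vs 2019 (1297.41) = 9.87%.
2021: real = 1767.5/1.304 = 1355.44; growth vs 2020 (1425.41) = -4.91%.
2022: real = 1983.4/1.298 = 1528.04; growth vs 2021 (1355.44) = 12.73%.

2022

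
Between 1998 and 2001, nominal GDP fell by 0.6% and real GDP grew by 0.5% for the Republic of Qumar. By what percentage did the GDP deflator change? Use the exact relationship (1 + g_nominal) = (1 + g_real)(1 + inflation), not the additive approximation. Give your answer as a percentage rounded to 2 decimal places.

-1.09%

(1 + g_nom) = (1 + g_real)(1 + π), so π = 0.9940 / 1.0050 − 1 = -0.01095.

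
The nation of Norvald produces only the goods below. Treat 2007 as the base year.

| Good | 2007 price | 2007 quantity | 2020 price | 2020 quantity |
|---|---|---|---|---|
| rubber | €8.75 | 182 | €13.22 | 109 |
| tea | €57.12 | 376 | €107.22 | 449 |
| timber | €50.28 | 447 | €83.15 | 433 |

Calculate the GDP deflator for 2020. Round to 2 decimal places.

176.93

Nominal GDP 2020 = 13.22·109 + 107.22·449 + 83.15·433 = 85586.71.
Real GDP 2020 (at 2007 prices) = 8.75·109 + 57.12·449 + 50.28·433 = 48371.87.
Deflator = Nominal/Real × 100 = 85586.71/48371.87 × 100 = 176.935.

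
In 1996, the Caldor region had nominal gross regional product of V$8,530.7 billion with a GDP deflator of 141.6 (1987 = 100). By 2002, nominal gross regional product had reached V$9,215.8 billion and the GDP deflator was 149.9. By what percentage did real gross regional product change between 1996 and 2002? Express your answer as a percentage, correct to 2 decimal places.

Deflate each year: 1996 → 8530.7/1.416 = 6024.51; 2002 → 9215.8/1.499 = 6147.97.
So real gross regional product changed by 6147.97/6024.51 − 1 = 0.0205, i.e. 2.05%.

2.05%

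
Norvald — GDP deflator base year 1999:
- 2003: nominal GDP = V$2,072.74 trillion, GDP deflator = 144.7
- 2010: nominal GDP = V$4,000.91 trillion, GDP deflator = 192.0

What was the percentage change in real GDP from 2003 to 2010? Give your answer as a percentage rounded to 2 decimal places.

45.47%

Real GDP 2003 = 2072.74 / 1.447 = 1432.44.
Real GDP 2010 = 4000.91 / 1.920 = 2083.81.
Real growth = 2083.81 / 1432.44 − 1 = 0.4547.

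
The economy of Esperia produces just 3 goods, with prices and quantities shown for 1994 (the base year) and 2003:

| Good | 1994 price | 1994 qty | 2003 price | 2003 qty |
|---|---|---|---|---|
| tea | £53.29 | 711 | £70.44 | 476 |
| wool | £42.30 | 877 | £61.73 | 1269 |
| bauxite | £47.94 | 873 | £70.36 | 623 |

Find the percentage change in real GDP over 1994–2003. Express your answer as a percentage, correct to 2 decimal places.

-6.78%

Real GDP 1994 = Nominal GDP 1994 = 53.29·711 + 42.30·877 + 47.94·873 = 116837.91.
Real GDP 2003 (at 1994 prices) = 53.29·476 + 42.30·1269 + 47.94·623 = 108911.36.
Real growth = 108911.36/116837.91 − 1 = -0.0678.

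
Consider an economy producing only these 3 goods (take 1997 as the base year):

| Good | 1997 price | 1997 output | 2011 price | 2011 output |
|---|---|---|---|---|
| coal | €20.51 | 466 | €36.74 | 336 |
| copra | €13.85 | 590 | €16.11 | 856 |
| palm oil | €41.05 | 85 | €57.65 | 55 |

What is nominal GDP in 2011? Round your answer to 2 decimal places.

Nominal GDP 2011 = Σ (p_2011 × q_2011) = 36.74·336 + 16.11·856 + 57.65·55 = 29305.55.

€29305.55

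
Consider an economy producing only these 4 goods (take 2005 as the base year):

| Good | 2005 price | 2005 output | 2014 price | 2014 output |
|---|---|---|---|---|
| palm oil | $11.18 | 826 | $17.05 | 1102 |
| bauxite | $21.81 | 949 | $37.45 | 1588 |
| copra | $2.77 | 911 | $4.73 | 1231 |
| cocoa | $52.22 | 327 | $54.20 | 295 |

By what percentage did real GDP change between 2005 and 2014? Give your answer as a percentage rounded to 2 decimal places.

32.78%

Real GDP 2005 = Nominal GDP 2005 = 11.18·826 + 21.81·949 + 2.77·911 + 52.22·327 = 49531.78.
Real GDP 2014 (at 2005 prices) = 11.18·1102 + 21.81·1588 + 2.77·1231 + 52.22·295 = 65769.41.
Real growth = 65769.41/49531.78 − 1 = 0.3278.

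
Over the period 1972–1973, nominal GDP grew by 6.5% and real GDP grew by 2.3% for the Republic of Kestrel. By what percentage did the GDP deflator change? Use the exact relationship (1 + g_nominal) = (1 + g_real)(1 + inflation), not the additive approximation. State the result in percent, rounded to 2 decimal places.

4.11%

(1 + g_nom) = (1 + g_real)(1 + π), so π = 1.0650 / 1.0230 − 1 = 0.04106.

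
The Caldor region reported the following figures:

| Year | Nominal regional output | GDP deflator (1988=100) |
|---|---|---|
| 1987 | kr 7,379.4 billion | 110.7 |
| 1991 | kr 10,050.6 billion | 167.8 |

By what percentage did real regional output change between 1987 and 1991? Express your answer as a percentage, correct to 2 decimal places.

-10.15%

Real regional output 1987 = 7379.4 / 1.107 = 6666.12.
Real regional output 1991 = 10050.6 / 1.678 = 5989.63.
Real growth = 5989.63 / 6666.12 − 1 = -0.1015.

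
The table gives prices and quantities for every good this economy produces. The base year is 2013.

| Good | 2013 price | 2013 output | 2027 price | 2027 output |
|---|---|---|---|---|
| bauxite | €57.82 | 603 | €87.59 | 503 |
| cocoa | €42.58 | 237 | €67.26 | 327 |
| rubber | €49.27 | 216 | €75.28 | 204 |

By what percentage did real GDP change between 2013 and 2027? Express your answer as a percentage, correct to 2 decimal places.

Real GDP 2013 = Nominal GDP 2013 = 57.82·603 + 42.58·237 + 49.27·216 = 55599.24.
Real GDP 2027 (at 2013 prices) = 57.82·503 + 42.58·327 + 49.27·204 = 53058.20.
Real growth = 53058.20/55599.24 − 1 = -0.0457.

-4.57%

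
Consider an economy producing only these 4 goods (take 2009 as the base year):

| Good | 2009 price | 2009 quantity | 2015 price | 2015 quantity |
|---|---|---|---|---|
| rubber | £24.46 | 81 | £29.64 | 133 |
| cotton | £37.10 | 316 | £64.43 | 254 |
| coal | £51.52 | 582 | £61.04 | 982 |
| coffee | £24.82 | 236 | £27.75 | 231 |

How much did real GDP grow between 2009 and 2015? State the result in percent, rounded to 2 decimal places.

Real GDP 2009 = Nominal GDP 2009 = 24.46·81 + 37.10·316 + 51.52·582 + 24.82·236 = 49547.02.
Real GDP 2015 (at 2009 prices) = 24.46·133 + 37.10·254 + 51.52·982 + 24.82·231 = 69002.64.
Real growth = 69002.64/49547.02 − 1 = 0.3927.

39.27%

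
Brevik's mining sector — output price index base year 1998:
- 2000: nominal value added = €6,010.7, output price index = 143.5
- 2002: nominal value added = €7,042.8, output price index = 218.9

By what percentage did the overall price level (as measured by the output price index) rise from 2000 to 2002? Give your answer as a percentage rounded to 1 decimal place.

Price-level change = 218.9 / 143.5 − 1 = 0.5254.

52.5%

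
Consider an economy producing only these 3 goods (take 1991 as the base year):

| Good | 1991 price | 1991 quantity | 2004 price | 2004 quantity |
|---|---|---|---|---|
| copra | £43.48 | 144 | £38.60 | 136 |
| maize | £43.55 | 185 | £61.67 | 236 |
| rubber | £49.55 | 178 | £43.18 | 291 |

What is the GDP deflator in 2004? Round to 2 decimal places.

Nominal GDP 2004 = 38.60·136 + 61.67·236 + 43.18·291 = 32369.10.
Real GDP 2004 (at 1991 prices) = 43.48·136 + 43.55·236 + 49.55·291 = 30610.13.
Deflator = Nominal/Real × 100 = 32369.10/30610.13 × 100 = 105.746.

105.75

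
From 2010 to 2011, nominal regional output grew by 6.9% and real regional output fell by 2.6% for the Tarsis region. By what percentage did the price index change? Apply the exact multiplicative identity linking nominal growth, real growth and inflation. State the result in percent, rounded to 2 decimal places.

9.75%

(1 + g_nom) = (1 + g_real)(1 + π), so π = 1.0690 / 0.9740 − 1 = 0.09754.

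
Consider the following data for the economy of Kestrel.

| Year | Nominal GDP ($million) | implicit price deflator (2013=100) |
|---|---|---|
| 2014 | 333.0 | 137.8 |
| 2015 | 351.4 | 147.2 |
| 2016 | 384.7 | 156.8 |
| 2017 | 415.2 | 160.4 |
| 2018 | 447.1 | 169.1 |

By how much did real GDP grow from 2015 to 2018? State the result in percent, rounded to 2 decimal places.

Real GDP 2015 = 351.4/1.472 = 238.72.
Real GDP 2018 = 447.1/1.691 = 264.40.
Change = 264.40/238.72 − 1 = 0.1076.

10.76%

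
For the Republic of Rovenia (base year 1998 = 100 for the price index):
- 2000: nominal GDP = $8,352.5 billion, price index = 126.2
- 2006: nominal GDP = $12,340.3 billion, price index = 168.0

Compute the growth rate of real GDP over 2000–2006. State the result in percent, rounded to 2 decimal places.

10.98%

Deflate each year: 2000 → 8352.5/1.262 = 6618.46; 2006 → 12340.3/1.680 = 7345.42.
So real GDP changed by 7345.42/6618.46 − 1 = 0.1098, i.e. 10.98%.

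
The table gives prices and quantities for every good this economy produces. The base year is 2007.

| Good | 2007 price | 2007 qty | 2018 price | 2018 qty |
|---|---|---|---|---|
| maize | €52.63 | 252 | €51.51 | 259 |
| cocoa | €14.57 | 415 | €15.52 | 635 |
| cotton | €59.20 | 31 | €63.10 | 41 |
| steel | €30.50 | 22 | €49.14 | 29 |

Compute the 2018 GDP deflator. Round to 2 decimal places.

103.87

Nominal GDP 2018 = 51.51·259 + 15.52·635 + 63.10·41 + 49.14·29 = 27208.45.
Real GDP 2018 (at 2007 prices) = 52.63·259 + 14.57·635 + 59.20·41 + 30.50·29 = 26194.82.
Deflator = Nominal/Real × 100 = 27208.45/26194.82 × 100 = 103.870.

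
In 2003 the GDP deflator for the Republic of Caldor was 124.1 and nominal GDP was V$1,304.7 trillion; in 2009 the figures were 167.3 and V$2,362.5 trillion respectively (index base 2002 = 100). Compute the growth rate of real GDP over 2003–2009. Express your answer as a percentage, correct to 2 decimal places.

Real GDP 2003 = 1304.7 / 1.241 = 1051.33.
Real GDP 2009 = 2362.5 / 1.673 = 1412.13.
Real growth = 1412.13 / 1051.33 − 1 = 0.3432.

34.32%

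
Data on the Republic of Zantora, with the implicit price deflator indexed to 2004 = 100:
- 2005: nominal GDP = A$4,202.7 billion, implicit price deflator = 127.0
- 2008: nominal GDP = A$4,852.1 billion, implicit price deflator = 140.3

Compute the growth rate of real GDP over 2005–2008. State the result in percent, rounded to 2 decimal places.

Deflate each year: 2005 → 4202.7/1.270 = 3309.21; 2008 → 4852.1/1.403 = 3458.37.
So real GDP changed by 3458.37/3309.21 − 1 = 0.0451, i.e. 4.51%.

4.51%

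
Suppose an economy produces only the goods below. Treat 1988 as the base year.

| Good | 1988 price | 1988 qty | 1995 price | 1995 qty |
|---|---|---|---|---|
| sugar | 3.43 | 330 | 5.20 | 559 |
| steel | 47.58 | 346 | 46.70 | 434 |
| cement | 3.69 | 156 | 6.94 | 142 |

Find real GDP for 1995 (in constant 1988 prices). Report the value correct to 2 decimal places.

Real GDP 1995 = Σ (p_1988 × q_1995) = 3.43·559 + 47.58·434 + 3.69·142 = 23091.07.

23091.07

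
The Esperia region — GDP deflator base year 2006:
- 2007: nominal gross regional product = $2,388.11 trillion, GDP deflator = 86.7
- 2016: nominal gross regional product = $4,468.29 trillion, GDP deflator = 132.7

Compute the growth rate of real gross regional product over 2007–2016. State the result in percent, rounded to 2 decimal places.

Real gross regional product 2007 = 2388.11 / 0.867 = 2754.45.
Real gross regional product 2016 = 4468.29 / 1.327 = 3367.21.
Real growth = 3367.21 / 2754.45 − 1 = 0.2225.

22.25%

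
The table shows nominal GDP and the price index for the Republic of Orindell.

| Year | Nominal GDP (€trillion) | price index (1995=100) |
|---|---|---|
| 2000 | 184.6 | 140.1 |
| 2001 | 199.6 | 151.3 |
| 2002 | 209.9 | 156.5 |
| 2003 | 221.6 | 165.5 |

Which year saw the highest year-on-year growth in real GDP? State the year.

2002

2001: real = 199.6/1.513 = 131.92; growth vs 2000 (131.76) = 0.12%.
2002: real = 209.9/1.565 = 134.12; growth vs 2001 (131.92) = 1.67%.
2003: real = 221.6/1.655 = 133.90; growth vs 2002 (134.12) = -0.16%.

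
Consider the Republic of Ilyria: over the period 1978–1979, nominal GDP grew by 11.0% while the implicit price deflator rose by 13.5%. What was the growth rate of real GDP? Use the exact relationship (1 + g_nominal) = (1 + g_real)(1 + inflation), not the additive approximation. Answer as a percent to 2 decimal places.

-2.20%

(1 + g_nom) = (1 + g_real)(1 + π), so g_real = 1.1100 / 1.1350 − 1 = -0.02203.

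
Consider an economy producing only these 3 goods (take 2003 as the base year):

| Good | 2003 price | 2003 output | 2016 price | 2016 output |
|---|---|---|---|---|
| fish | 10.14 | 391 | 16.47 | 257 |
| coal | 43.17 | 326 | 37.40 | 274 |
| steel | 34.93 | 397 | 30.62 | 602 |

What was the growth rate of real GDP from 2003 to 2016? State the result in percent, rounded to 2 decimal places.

Real GDP 2003 = Nominal GDP 2003 = 10.14·391 + 43.17·326 + 34.93·397 = 31905.37.
Real GDP 2016 (at 2003 prices) = 10.14·257 + 43.17·274 + 34.93·602 = 35462.42.
Real growth = 35462.42/31905.37 − 1 = 0.1115.

11.15%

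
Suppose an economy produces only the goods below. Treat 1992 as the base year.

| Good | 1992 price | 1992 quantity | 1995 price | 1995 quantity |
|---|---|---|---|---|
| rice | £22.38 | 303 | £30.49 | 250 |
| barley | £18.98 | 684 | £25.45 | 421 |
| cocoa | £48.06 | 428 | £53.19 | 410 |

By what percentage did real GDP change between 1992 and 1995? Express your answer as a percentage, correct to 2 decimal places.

Real GDP 1992 = Nominal GDP 1992 = 22.38·303 + 18.98·684 + 48.06·428 = 40333.14.
Real GDP 1995 (at 1992 prices) = 22.38·250 + 18.98·421 + 48.06·410 = 33290.18.
Real growth = 33290.18/40333.14 − 1 = -0.1746.

-17.46%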